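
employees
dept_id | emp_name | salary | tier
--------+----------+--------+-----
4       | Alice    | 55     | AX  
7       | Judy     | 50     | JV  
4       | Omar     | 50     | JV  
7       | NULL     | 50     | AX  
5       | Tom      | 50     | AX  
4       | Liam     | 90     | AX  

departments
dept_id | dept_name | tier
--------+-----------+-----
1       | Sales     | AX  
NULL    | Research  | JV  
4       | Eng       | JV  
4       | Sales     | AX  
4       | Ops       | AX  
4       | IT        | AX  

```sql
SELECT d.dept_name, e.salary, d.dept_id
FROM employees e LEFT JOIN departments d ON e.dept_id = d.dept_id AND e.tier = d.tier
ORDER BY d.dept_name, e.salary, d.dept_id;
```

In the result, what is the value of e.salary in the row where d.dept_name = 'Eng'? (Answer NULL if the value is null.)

50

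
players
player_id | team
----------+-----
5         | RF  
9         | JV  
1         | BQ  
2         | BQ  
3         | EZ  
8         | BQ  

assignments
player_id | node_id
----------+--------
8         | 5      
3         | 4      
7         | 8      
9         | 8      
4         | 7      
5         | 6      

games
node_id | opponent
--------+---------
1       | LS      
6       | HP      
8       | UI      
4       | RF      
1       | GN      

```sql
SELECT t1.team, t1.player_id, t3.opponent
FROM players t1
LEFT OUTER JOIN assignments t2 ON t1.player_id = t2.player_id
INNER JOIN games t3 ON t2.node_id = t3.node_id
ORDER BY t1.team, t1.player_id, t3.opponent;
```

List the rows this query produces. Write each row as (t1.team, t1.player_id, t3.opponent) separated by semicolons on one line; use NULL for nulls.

(EZ, 3, RF); (JV, 9, UI); (RF, 5, HP)

Joins associate left-to-right: players LEFT JOIN assignments on player_id gives 6 intermediate row(s).
Then INNER JOIN `games t3` on node_id: keep only rows whose t2.node_id appears in t3.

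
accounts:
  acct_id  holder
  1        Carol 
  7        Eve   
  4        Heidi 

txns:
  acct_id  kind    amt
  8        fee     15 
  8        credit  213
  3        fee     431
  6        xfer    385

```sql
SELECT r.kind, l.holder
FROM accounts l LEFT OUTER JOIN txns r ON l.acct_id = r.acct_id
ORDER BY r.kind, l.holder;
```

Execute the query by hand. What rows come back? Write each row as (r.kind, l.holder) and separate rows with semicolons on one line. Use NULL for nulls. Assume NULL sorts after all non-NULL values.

LEFT JOIN keeps every row from `accounts`; unmatched rows get NULL for `txns`'s columns.
Matching on l.acct_id = r.acct_id.
- l (acct_id=1) has no partner → padded with NULL.
- l (acct_id=7) has no partner → padded with NULL.
- l (acct_id=4) has no partner → padded with NULL.
After projecting and ordering:
r.kind | l.holder
NULL | Carol
NULL | Eve
NULL | Heidi

(NULL, Carol); (NULL, Eve); (NULL, Heidi)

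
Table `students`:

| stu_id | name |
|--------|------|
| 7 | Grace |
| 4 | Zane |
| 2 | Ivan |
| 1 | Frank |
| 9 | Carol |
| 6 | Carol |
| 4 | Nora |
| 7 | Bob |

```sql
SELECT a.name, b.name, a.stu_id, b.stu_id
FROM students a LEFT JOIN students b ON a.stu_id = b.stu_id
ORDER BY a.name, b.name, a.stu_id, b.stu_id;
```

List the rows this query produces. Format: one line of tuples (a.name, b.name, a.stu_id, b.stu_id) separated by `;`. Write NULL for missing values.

(Bob, Bob, 7, 7); (Bob, Grace, 7, 7); (Carol, Carol, 6, 6); (Carol, Carol, 9, 9); (Frank, Frank, 1, 1); (Grace, Bob, 7, 7); (Grace, Grace, 7, 7); (Ivan, Ivan, 2, 2); (Nora, Nora, 4, 4); (Nora, Zane, 4, 4); (Zane, Nora, 4, 4); (Zane, Zane, 4, 4)

LEFT JOIN keeps every row from `students a`; unmatched rows get NULL for `students b`'s columns.
Matching on a.stu_id = b.stu_id.
- a (stu_id=7) pairs with 2 row(s) of b.
- a (stu_id=4) pairs with 2 row(s) of b.
- a (stu_id=2) pairs with 1 row(s) of b.
- a (stu_id=1) pairs with 1 row(s) of b.
- a (stu_id=9) pairs with 1 row(s) of b.
- a (stu_id=6) pairs with 1 row(s) of b.
- a (stu_id=4) pairs with 2 row(s) of b.
- a (stu_id=7) pairs with 2 row(s) of b.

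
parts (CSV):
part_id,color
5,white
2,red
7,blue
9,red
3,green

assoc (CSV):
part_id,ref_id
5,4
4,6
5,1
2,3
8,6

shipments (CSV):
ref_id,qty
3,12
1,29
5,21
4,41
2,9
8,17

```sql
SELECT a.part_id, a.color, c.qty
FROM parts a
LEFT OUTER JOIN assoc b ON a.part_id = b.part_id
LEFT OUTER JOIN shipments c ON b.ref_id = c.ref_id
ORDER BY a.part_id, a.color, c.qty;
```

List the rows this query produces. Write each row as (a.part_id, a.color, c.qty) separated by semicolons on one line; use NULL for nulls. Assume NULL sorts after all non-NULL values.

Joins associate left-to-right: parts LEFT JOIN assoc on part_id gives 6 intermediate row(s).
Then LEFT JOIN `shipments c` on ref_id: each of those 6 rows is kept; rows whose b.ref_id has no match in c get NULL for c's columns.

(2, red, 12); (3, green, NULL); (5, white, 29); (5, white, 41); (7, blue, NULL); (9, red, NULL)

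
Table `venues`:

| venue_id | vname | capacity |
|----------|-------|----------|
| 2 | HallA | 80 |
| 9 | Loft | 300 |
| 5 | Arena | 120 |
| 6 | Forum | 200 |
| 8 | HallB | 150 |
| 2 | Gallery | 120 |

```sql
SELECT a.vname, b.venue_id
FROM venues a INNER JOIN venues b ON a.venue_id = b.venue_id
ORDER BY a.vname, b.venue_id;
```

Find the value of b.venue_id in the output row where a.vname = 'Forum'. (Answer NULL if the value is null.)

6

INNER JOIN keeps only pairs where the ON condition holds.
Matching on a.venue_id = b.venue_id.
- a row (venue_id=2): matches 2 b row(s) → 2 output row(s).
- a row (venue_id=9): matches 1 b row(s) → 1 output row(s).
- a row (venue_id=5): matches 1 b row(s) → 1 output row(s).
- a row (venue_id=6): matches 1 b row(s) → 1 output row(s).
- a row (venue_id=8): matches 1 b row(s) → 1 output row(s).
- a row (venue_id=2): matches 2 b row(s) → 2 output row(s).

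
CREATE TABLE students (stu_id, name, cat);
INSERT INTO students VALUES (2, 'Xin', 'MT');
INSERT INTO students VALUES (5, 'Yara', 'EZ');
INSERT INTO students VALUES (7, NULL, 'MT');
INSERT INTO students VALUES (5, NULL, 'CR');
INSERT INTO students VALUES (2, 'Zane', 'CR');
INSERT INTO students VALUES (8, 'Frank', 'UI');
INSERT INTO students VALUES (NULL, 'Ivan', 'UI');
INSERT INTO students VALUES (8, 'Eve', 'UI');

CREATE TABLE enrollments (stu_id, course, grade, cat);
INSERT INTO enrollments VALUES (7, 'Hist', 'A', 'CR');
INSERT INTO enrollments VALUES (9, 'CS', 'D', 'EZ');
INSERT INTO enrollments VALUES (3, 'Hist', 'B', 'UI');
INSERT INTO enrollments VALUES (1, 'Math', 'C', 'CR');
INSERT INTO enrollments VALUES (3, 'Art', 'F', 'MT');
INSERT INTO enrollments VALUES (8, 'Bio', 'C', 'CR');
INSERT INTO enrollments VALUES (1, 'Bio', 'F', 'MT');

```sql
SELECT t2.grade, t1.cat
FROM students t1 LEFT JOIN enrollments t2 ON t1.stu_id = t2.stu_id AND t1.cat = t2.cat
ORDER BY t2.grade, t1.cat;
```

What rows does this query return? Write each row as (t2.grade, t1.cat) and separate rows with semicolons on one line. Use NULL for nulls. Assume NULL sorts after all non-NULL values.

LEFT JOIN keeps every row from `students`; unmatched rows get NULL for `enrollments`'s columns.
Matching on t1.stu_id = t2.stu_id AND t1.cat = t2.cat. A NULL in a compared column never satisfies the condition.
Matched pairs: 0; unmatched t1 rows kept: 8.

(NULL, CR); (NULL, CR); (NULL, EZ); (NULL, MT); (NULL, MT); (NULL, UI); (NULL, UI); (NULL, UI)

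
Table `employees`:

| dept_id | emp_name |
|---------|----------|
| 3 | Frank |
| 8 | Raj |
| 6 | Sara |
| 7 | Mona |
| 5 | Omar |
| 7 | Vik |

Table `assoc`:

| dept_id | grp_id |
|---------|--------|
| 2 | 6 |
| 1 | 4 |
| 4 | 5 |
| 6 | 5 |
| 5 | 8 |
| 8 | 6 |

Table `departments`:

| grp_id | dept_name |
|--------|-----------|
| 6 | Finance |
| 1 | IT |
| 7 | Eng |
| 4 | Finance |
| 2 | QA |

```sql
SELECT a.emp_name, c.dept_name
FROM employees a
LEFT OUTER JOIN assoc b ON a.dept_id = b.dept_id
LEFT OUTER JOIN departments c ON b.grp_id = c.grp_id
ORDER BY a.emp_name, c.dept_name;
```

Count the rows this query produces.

6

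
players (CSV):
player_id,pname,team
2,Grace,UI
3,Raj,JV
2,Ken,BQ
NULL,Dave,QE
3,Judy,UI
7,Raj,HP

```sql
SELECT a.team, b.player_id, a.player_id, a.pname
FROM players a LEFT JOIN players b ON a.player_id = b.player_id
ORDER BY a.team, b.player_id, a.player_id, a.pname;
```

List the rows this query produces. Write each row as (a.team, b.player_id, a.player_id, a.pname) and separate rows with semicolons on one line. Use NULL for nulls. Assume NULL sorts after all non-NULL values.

LEFT JOIN keeps every row from `players a`; unmatched rows get NULL for `players b`'s columns.
Matching on a.player_id = b.player_id. A NULL in a compared column never satisfies the condition.
- a row (player_id=2): matches 2 b row(s) → 2 output row(s).
- a row (player_id=3): matches 2 b row(s) → 2 output row(s).
- a row (player_id=2): matches 2 b row(s) → 2 output row(s).
- a row (player_id=NULL): no match → kept, b columns NULL.
- a row (player_id=3): matches 2 b row(s) → 2 output row(s).
- a row (player_id=7): matches 1 b row(s) → 1 output row(s).
After projecting and ordering:
a.team | b.player_id | a.player_id | a.pname
BQ | 2 | 2 | Ken
BQ | 2 | 2 | Ken
HP | 7 | 7 | Raj
JV | 3 | 3 | Raj
JV | 3 | 3 | Raj
QE | NULL | NULL | Dave
UI | 2 | 2 | Grace
UI | 2 | 2 | Grace
UI | 3 | 3 | Judy
UI | 3 | 3 | Judy

(BQ, 2, 2, Ken); (BQ, 2, 2, Ken); (HP, 7, 7, Raj); (JV, 3, 3, Raj); (JV, 3, 3, Raj); (QE, NULL, NULL, Dave); (UI, 2, 2, Grace); (UI, 2, 2, Grace); (UI, 3, 3, Judy); (UI, 3, 3, Judy)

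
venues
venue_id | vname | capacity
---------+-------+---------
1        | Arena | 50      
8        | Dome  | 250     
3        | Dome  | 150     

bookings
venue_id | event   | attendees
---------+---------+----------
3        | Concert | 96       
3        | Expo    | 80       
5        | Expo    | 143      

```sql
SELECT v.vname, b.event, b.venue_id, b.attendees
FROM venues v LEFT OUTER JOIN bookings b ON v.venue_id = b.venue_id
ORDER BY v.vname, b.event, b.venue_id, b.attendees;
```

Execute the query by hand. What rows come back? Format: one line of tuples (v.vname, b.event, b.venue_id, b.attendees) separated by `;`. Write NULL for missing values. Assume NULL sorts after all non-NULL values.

LEFT JOIN keeps every row from `venues`; unmatched rows get NULL for `bookings`'s columns.
Matching on v.venue_id = b.venue_id.
Matched pairs: 2; unmatched v rows kept: 2.

(Arena, NULL, NULL, NULL); (Dome, Concert, 3, 96); (Dome, Expo, 3, 80); (Dome, NULL, NULL, NULL)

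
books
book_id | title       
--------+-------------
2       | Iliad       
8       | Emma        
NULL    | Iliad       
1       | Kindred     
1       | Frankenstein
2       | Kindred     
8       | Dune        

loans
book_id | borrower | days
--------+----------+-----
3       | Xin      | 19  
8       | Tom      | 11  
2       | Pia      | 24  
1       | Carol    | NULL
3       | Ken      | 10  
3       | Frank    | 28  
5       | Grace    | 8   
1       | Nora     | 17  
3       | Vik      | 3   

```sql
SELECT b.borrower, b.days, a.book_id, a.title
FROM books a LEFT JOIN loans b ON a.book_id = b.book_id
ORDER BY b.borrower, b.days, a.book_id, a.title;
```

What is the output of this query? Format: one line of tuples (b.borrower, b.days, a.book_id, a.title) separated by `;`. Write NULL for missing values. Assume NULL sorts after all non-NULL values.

(Carol, NULL, 1, Frankenstein); (Carol, NULL, 1, Kindred); (Nora, 17, 1, Frankenstein); (Nora, 17, 1, Kindred); (Pia, 24, 2, Iliad); (Pia, 24, 2, Kindred); (Tom, 11, 8, Dune); (Tom, 11, 8, Emma); (NULL, NULL, NULL, Iliad)

LEFT JOIN keeps every row from `books`; unmatched rows get NULL for `loans`'s columns.
Matching on a.book_id = b.book_id. A NULL in a compared column never satisfies the condition.
- a[0] book_id=2 → 1 match(es) in b → 1 row(s).
- a[1] book_id=8 → 1 match(es) in b → 1 row(s).
- a[2] book_id=NULL → no match; kept with NULLs on the b side.
- a[3] book_id=1 → 2 match(es) in b → 2 row(s).
- a[4] book_id=1 → 2 match(es) in b → 2 row(s).
- a[5] book_id=2 → 1 match(es) in b → 1 row(s).
- a[6] book_id=8 → 1 match(es) in b → 1 row(s).
After projecting and ordering:
b.borrower | b.days | a.book_id | a.title
Carol | NULL | 1 | Frankenstein
Carol | NULL | 1 | Kindred
Nora | 17 | 1 | Frankenstein
Nora | 17 | 1 | Kindred
Pia | 24 | 2 | Iliad
Pia | 24 | 2 | Kindred
Tom | 11 | 8 | Dune
Tom | 11 | 8 | Emma
NULL | NULL | NULL | Iliad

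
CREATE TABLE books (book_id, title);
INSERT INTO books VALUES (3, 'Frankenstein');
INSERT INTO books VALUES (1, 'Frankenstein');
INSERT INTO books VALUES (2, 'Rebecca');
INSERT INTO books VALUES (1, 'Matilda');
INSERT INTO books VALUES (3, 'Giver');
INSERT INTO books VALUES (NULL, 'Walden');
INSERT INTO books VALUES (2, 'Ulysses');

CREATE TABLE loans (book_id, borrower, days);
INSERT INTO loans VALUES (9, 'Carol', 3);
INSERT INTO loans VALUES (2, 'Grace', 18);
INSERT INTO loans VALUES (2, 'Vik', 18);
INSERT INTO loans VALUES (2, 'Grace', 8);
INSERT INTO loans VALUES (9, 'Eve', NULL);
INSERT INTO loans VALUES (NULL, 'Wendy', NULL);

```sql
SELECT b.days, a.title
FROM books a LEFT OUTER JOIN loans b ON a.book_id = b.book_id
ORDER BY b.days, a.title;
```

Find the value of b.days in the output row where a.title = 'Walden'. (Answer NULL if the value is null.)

NULL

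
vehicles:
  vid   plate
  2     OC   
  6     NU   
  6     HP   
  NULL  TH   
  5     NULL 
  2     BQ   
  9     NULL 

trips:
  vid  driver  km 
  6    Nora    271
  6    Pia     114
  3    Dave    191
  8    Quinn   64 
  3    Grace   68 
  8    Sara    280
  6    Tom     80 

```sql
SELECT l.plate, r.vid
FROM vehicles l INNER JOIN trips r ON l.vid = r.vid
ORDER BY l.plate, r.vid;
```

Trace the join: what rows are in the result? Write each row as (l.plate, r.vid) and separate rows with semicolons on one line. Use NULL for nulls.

INNER JOIN keeps only pairs where the ON condition holds.
Matching on l.vid = r.vid. A NULL in a compared column never satisfies the condition.
- l[0] vid=2 → no match; dropped.
- l[1] vid=6 → 3 match(es) in r → 3 row(s).
- l[2] vid=6 → 3 match(es) in r → 3 row(s).
- l[3] vid=NULL → no match; dropped.
- l[4] vid=5 → no match; dropped.
- l[5] vid=2 → no match; dropped.
- l[6] vid=9 → no match; dropped.
After projecting and ordering:
l.plate | r.vid
HP | 6
HP | 6
HP | 6
NU | 6
NU | 6
NU | 6

(HP, 6); (HP, 6); (HP, 6); (NU, 6); (NU, 6); (NU, 6)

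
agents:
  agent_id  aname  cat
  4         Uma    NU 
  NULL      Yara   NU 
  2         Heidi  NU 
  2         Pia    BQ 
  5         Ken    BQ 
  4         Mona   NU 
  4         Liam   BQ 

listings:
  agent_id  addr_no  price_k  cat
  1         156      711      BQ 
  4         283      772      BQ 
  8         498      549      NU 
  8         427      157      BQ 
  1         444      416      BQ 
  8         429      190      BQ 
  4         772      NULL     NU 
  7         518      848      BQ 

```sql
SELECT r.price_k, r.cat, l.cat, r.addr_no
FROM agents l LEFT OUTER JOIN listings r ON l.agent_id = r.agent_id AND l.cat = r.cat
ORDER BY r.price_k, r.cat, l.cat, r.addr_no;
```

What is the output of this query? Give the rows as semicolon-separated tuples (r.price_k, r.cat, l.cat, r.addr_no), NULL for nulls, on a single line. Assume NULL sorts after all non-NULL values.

(772, BQ, BQ, 283); (NULL, NU, NU, 772); (NULL, NU, NU, 772); (NULL, NULL, BQ, NULL); (NULL, NULL, BQ, NULL); (NULL, NULL, NU, NULL); (NULL, NULL, NU, NULL)

LEFT JOIN keeps every row from `agents`; unmatched rows get NULL for `listings`'s columns.
Matching on l.agent_id = r.agent_id AND l.cat = r.cat. A NULL in a compared column never satisfies the condition.
Matched pairs: 3; unmatched l rows kept: 4.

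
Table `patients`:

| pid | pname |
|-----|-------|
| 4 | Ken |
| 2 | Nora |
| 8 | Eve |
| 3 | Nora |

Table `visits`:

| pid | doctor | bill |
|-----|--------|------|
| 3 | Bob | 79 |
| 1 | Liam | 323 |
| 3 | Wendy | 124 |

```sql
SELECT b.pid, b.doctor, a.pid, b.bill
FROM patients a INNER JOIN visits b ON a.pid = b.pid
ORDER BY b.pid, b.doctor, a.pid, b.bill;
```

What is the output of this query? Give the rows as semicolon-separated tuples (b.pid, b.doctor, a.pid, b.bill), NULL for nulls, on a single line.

(3, Bob, 3, 79); (3, Wendy, 3, 124)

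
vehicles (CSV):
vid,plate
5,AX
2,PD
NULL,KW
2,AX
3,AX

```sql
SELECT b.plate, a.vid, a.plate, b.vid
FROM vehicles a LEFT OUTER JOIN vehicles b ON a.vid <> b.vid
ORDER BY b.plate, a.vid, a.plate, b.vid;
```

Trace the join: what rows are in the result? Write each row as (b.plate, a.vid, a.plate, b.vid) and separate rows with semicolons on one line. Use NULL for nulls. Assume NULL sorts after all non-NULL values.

(AX, 2, AX, 3); (AX, 2, AX, 5); (AX, 2, PD, 3); (AX, 2, PD, 5); (AX, 3, AX, 2); (AX, 3, AX, 5); (AX, 5, AX, 2); (AX, 5, AX, 3); (PD, 3, AX, 2); (PD, 5, AX, 2); (NULL, NULL, KW, NULL)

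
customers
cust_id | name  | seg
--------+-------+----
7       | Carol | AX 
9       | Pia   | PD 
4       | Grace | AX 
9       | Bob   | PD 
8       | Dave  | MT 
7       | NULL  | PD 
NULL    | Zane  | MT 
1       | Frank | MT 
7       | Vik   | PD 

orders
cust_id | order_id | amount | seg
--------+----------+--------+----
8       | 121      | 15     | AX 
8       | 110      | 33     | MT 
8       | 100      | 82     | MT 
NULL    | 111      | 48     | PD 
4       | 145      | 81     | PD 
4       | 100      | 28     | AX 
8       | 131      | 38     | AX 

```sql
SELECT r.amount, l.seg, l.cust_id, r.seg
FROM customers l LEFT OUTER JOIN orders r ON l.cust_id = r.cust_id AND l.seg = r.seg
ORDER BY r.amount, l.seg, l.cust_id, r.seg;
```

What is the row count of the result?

10

LEFT JOIN keeps every row from `customers`; unmatched rows get NULL for `orders`'s columns.
Matching on l.cust_id = r.cust_id AND l.seg = r.seg. A NULL in a compared column never satisfies the condition.
- l row (cust_id=7, seg=AX): no match → kept, r columns NULL.
- l row (cust_id=9, seg=PD): no match → kept, r columns NULL.
- l row (cust_id=4, seg=AX): matches 1 r row(s) → 1 output row(s).
- l row (cust_id=9, seg=PD): no match → kept, r columns NULL.
- l row (cust_id=8, seg=MT): matches 2 r row(s) → 2 output row(s).
- l row (cust_id=7, seg=PD): no match → kept, r columns NULL.
- l row (cust_id=NULL, seg=MT): no match → kept, r columns NULL.
- l row (cust_id=1, seg=MT): no match → kept, r columns NULL.
- l row (cust_id=7, seg=PD): no match → kept, r columns NULL.
Total: 3 matched + 7 padded = 10 rows.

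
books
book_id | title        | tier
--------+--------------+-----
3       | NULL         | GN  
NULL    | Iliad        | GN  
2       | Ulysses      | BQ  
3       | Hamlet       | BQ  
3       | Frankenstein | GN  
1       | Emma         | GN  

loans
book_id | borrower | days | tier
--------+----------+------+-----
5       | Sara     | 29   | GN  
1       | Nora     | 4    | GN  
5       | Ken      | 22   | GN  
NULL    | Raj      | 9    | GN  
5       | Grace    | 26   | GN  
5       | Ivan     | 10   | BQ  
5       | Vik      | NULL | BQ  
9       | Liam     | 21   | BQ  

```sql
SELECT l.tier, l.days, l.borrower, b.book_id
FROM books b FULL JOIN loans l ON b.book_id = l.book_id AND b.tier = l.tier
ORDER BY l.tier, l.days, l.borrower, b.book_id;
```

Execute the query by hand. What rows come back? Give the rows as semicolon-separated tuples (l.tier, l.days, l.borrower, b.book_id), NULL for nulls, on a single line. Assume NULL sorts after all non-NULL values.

(BQ, 10, Ivan, NULL); (BQ, 21, Liam, NULL); (BQ, NULL, Vik, NULL); (GN, 4, Nora, 1); (GN, 9, Raj, NULL); (GN, 22, Ken, NULL); (GN, 26, Grace, NULL); (GN, 29, Sara, NULL); (NULL, NULL, NULL, 2); (NULL, NULL, NULL, 3); (NULL, NULL, NULL, 3); (NULL, NULL, NULL, 3); (NULL, NULL, NULL, NULL)

FULL OUTER JOIN keeps every row from both sides; unmatched rows get NULL for the other side's columns.
Matching on b.book_id = l.book_id AND b.tier = l.tier. A NULL in a compared column never satisfies the condition.
Matched pairs: 1; unmatched b rows kept: 5; unmatched l rows kept: 7.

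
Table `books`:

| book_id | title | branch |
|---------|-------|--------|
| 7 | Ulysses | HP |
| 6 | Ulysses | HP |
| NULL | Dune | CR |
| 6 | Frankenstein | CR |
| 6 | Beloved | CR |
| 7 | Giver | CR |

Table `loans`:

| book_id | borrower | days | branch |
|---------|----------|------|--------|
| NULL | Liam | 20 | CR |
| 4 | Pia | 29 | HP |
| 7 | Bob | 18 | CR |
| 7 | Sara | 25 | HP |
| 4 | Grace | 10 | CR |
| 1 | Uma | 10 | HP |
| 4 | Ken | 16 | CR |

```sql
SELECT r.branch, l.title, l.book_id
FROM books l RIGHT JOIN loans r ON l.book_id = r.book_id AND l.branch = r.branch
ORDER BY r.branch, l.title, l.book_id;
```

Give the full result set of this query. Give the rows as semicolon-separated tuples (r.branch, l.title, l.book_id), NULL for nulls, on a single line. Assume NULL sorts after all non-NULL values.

RIGHT JOIN keeps every row from `loans`; unmatched rows get NULL for `books`'s columns.
Matching on l.book_id = r.book_id AND l.branch = r.branch. A NULL in a compared column never satisfies the condition.
Matched pairs: 2; unmatched r rows kept: 5.

(CR, Giver, 7); (CR, NULL, NULL); (CR, NULL, NULL); (CR, NULL, NULL); (HP, Ulysses, 7); (HP, NULL, NULL); (HP, NULL, NULL)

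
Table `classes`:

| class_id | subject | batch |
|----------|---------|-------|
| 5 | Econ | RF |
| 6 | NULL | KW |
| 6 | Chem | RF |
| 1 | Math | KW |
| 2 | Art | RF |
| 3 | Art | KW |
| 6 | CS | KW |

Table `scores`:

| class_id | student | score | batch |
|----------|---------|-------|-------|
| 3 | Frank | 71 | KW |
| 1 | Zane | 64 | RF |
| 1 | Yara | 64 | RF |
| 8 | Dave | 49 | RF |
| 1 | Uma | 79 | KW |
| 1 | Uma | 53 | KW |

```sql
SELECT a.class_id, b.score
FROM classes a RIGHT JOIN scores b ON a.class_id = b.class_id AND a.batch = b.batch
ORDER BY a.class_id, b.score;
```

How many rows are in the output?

6

RIGHT JOIN keeps every row from `scores`; unmatched rows get NULL for `classes`'s columns.
Matching on a.class_id = b.class_id AND a.batch = b.batch.
- a (class_id=5, batch=RF) has no partner in b.
- a (class_id=6, batch=KW) has no partner in b.
- a (class_id=6, batch=RF) has no partner in b.
- a (class_id=1, batch=KW) pairs with 2 row(s) of b.
- a (class_id=2, batch=RF) has no partner in b.
- a (class_id=3, batch=KW) pairs with 1 row(s) of b.
- a (class_id=6, batch=KW) has no partner in b.
- 3 b row(s) had no a match → kept, a columns NULL.
Total: 3 matched + 3 padded = 6 rows.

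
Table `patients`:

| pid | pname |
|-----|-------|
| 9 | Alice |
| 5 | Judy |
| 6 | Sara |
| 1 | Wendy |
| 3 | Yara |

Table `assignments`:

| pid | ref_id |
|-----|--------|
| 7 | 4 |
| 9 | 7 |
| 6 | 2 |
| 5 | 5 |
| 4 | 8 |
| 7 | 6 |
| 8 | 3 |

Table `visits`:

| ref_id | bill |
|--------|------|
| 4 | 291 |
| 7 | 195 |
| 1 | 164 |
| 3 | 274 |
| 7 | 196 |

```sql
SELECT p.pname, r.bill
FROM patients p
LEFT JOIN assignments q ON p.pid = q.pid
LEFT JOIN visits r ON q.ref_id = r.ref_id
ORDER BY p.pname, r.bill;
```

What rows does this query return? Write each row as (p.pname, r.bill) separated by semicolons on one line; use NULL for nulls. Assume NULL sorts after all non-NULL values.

Step 1 — p LEFT JOIN q on pid → 5 row(s).
Then LEFT JOIN `visits r` on ref_id: each of those 5 rows is kept; rows whose q.ref_id has no match in r get NULL for r's columns.

(Alice, 195); (Alice, 196); (Judy, NULL); (Sara, NULL); (Wendy, NULL); (Yara, NULL)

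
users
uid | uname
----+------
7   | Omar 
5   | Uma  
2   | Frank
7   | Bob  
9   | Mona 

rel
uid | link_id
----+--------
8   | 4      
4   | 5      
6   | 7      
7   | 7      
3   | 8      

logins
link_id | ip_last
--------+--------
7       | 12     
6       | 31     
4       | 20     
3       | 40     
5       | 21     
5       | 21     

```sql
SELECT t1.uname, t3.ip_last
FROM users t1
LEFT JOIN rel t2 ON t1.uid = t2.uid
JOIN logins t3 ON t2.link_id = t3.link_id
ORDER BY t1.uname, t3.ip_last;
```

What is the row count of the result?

2

Evaluate left to right. First `users t1 LEFT JOIN rel t2` on uid: 5 row(s).
Then INNER JOIN `logins t3` on link_id: keep only rows whose t2.link_id appears in t3.
Result: 2 row(s).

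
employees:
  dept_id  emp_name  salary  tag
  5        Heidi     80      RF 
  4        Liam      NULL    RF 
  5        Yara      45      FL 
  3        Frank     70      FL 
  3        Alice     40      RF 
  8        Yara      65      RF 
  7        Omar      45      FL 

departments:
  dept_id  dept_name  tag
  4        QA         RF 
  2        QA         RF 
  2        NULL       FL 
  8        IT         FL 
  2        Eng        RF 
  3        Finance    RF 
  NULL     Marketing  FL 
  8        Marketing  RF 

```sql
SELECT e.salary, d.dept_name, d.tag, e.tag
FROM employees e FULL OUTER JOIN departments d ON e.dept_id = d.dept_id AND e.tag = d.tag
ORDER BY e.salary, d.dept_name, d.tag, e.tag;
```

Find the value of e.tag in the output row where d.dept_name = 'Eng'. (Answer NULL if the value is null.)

NULL

FULL OUTER JOIN keeps every row from both sides; unmatched rows get NULL for the other side's columns.
Matching on e.dept_id = d.dept_id AND e.tag = d.tag. A NULL in a compared column never satisfies the condition.
- e (dept_id=5, tag=RF) has no partner → padded with NULL.
- e (dept_id=4, tag=RF) pairs with 1 row(s) of d.
- e (dept_id=5, tag=FL) has no partner → padded with NULL.
- e (dept_id=3, tag=FL) has no partner → padded with NULL.
- e (dept_id=3, tag=RF) pairs with 1 row(s) of d.
- e (dept_id=8, tag=RF) pairs with 1 row(s) of d.
- e (dept_id=7, tag=FL) has no partner → padded with NULL.
- 5 d row(s) had no e match → kept, e columns NULL.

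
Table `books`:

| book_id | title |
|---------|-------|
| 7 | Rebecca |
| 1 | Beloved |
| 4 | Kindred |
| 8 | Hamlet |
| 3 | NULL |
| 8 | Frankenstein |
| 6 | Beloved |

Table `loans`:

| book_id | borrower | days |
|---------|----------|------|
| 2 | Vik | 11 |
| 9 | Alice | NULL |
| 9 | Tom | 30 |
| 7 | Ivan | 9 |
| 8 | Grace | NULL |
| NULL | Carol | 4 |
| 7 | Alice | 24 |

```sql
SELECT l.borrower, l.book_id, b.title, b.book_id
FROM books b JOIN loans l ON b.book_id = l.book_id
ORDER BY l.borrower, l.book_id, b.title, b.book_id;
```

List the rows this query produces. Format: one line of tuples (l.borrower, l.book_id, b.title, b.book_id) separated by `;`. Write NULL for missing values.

(Alice, 7, Rebecca, 7); (Grace, 8, Frankenstein, 8); (Grace, 8, Hamlet, 8); (Ivan, 7, Rebecca, 7)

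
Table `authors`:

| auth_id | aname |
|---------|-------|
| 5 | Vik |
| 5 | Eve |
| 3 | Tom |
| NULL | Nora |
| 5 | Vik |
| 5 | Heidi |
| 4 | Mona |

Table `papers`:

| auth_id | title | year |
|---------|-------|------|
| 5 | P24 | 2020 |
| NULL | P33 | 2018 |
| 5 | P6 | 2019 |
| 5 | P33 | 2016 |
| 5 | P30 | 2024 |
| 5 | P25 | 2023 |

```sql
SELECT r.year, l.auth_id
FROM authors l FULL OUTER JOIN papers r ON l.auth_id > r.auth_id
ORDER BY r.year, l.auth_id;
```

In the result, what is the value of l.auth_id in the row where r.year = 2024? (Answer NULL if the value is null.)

FULL OUTER JOIN keeps every row from both sides; unmatched rows get NULL for the other side's columns.
Matching on l.auth_id > r.auth_id. A NULL in a compared column never satisfies the condition.
- l (auth_id=5) has no partner → padded with NULL.
- l (auth_id=5) has no partner → padded with NULL.
- l (auth_id=3) has no partner → padded with NULL.
- l (auth_id=NULL) has no partner → padded with NULL.
- l (auth_id=5) has no partner → padded with NULL.
- l (auth_id=5) has no partner → padded with NULL.
- l (auth_id=4) has no partner → padded with NULL.
- 6 row(s) from r found no l partner → padded with NULL.

NULL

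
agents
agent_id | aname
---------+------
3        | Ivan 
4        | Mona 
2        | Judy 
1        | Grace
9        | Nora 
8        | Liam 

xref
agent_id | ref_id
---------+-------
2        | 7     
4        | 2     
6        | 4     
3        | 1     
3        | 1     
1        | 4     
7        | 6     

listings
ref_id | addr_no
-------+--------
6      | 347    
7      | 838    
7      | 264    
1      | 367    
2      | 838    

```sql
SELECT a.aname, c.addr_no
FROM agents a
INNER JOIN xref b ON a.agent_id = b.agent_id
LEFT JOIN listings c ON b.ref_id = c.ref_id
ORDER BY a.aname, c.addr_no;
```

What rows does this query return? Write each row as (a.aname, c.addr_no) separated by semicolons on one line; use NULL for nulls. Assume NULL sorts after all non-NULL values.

Evaluate left to right. First `agents a INNER JOIN xref b` on agent_id: 5 row(s).
Then LEFT JOIN `listings c` on ref_id: each of those 5 rows is kept; rows whose b.ref_id has no match in c get NULL for c's columns.

(Grace, NULL); (Ivan, 367); (Ivan, 367); (Judy, 264); (Judy, 838); (Mona, 838)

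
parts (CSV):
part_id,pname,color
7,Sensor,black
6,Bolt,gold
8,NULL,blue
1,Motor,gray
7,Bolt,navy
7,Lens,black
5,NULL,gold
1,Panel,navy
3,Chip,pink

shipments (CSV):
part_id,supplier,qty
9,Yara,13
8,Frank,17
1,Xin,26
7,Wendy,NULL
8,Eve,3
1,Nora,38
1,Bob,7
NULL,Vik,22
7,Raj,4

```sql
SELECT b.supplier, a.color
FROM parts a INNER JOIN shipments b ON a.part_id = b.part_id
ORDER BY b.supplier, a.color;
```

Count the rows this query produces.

INNER JOIN keeps only pairs where the ON condition holds.
Matching on a.part_id = b.part_id. A NULL in a compared column never satisfies the condition.
- part_id=7: 2 matching b row(s), so 2 row(s) emitted.
- part_id=6: no matching b row, dropped.
- part_id=8: 2 matching b row(s), so 2 row(s) emitted.
- part_id=1: 3 matching b row(s), so 3 row(s) emitted.
- part_id=7: 2 matching b row(s), so 2 row(s) emitted.
- part_id=7: 2 matching b row(s), so 2 row(s) emitted.
- part_id=5: no matching b row, dropped.
- part_id=1: 3 matching b row(s), so 3 row(s) emitted.
- part_id=3: no matching b row, dropped.
Total: 14 rows.

14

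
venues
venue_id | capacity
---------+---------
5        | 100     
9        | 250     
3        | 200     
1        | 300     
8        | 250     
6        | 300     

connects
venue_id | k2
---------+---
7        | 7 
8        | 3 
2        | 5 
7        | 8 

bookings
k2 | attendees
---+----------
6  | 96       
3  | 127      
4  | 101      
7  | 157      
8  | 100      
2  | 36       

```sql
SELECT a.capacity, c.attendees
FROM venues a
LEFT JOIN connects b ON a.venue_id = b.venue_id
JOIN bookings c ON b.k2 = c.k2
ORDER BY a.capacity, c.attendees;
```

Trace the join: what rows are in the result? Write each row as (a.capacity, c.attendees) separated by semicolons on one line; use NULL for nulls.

Step 1 — a LEFT JOIN b on venue_id → 6 row(s).
Then INNER JOIN `bookings c` on k2: keep only rows whose b.k2 appears in c.

(250, 127)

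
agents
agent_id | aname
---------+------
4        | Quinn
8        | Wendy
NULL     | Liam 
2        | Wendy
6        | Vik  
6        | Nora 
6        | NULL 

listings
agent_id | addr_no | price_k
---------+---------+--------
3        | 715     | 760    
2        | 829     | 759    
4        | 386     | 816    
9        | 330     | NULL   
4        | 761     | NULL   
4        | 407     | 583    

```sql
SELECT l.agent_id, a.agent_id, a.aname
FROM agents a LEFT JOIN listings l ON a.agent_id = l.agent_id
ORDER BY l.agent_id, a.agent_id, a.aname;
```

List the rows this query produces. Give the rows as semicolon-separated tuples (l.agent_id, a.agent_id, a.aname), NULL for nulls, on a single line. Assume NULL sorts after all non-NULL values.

(2, 2, Wendy); (4, 4, Quinn); (4, 4, Quinn); (4, 4, Quinn); (NULL, 6, Nora); (NULL, 6, Vik); (NULL, 6, NULL); (NULL, 8, Wendy); (NULL, NULL, Liam)

LEFT JOIN keeps every row from `agents`; unmatched rows get NULL for `listings`'s columns.
Matching on a.agent_id = l.agent_id. A NULL in a compared column never satisfies the condition.
- a (agent_id=4) pairs with 3 row(s) of l.
- a (agent_id=8) has no partner → padded with NULL.
- a (agent_id=NULL) has no partner → padded with NULL.
- a (agent_id=2) pairs with 1 row(s) of l.
- a (agent_id=6) has no partner → padded with NULL.
- a (agent_id=6) has no partner → padded with NULL.
- a (agent_id=6) has no partner → padded with NULL.
After projecting and ordering:
l.agent_id | a.agent_id | a.aname
2 | 2 | Wendy
4 | 4 | Quinn
4 | 4 | Quinn
4 | 4 | Quinn
NULL | 6 | Nora
NULL | 6 | Vik
NULL | 6 | NULL
NULL | 8 | Wendy
NULL | NULL | Liam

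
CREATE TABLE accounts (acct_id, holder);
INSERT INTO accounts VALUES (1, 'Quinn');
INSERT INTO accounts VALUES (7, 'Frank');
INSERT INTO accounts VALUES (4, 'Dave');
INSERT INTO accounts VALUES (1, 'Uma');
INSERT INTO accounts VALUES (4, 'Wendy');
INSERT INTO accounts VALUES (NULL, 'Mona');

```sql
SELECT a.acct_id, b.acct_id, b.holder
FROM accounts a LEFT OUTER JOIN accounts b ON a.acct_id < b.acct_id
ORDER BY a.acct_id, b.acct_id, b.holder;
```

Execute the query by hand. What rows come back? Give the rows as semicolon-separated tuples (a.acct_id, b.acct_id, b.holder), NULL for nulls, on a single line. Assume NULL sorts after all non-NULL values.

LEFT JOIN keeps every row from `accounts a`; unmatched rows get NULL for `accounts b`'s columns.
Matching on a.acct_id < b.acct_id. A NULL in a compared column never satisfies the condition.
- a row (acct_id=1): matches 3 b row(s) → 3 output row(s).
- a row (acct_id=7): no match → kept, b columns NULL.
- a row (acct_id=4): matches 1 b row(s) → 1 output row(s).
- a row (acct_id=1): matches 3 b row(s) → 3 output row(s).
- a row (acct_id=4): matches 1 b row(s) → 1 output row(s).
- a row (acct_id=NULL): no match → kept, b columns NULL.
After projecting and ordering:
a.acct_id | b.acct_id | b.holder
1 | 4 | Dave
1 | 4 | Dave
1 | 4 | Wendy
1 | 4 | Wendy
1 | 7 | Frank
1 | 7 | Frank
4 | 7 | Frank
4 | 7 | Frank
7 | NULL | NULL
NULL | NULL | NULL

(1, 4, Dave); (1, 4, Dave); (1, 4, Wendy); (1, 4, Wendy); (1, 7, Frank); (1, 7, Frank); (4, 7, Frank); (4, 7, Frank); (7, NULL, NULL); (NULL, NULL, NULL)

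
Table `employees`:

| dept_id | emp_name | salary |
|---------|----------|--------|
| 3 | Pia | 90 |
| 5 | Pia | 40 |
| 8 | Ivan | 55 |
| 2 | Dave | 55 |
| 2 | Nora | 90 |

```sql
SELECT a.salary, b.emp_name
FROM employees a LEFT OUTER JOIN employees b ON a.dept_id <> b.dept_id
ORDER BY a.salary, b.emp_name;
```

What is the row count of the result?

18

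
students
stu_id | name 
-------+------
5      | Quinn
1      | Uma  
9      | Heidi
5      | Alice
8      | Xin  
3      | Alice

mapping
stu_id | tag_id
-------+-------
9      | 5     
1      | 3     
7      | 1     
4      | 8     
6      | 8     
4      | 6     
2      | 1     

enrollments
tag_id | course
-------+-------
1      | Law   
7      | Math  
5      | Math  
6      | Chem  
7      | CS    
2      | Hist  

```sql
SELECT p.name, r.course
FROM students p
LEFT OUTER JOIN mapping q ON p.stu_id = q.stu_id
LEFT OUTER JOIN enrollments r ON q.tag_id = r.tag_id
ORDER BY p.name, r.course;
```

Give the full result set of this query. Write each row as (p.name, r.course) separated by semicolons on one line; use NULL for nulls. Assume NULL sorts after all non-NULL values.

(Alice, NULL); (Alice, NULL); (Heidi, Math); (Quinn, NULL); (Uma, NULL); (Xin, NULL)

Step 1 — p LEFT JOIN q on stu_id → 6 row(s).
Then LEFT JOIN `enrollments r` on tag_id: each of those 6 rows is kept; rows whose q.tag_id has no match in r get NULL for r's columns.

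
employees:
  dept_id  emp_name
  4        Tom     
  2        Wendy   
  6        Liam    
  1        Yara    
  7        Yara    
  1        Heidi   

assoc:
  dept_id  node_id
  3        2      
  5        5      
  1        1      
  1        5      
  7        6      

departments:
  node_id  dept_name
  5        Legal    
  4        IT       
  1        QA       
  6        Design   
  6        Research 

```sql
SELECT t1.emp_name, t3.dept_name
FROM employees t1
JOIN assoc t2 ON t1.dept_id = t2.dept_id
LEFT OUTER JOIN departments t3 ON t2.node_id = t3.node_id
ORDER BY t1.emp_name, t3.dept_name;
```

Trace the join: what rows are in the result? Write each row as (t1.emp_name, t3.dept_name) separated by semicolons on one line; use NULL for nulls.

(Heidi, Legal); (Heidi, QA); (Yara, Design); (Yara, Legal); (Yara, QA); (Yara, Research)

Evaluate left to right. First `employees t1 INNER JOIN assoc t2` on dept_id: 5 row(s).
Then LEFT JOIN `departments t3` on node_id: each of those 5 rows is kept; rows whose t2.node_id has no match in t3 get NULL for t3's columns.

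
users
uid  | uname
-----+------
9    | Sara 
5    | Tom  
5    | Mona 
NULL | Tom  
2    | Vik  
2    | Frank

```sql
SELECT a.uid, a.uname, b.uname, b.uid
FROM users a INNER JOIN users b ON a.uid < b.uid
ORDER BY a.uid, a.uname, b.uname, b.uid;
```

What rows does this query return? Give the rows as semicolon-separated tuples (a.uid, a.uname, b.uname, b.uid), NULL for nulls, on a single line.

(2, Frank, Mona, 5); (2, Frank, Sara, 9); (2, Frank, Tom, 5); (2, Vik, Mona, 5); (2, Vik, Sara, 9); (2, Vik, Tom, 5); (5, Mona, Sara, 9); (5, Tom, Sara, 9)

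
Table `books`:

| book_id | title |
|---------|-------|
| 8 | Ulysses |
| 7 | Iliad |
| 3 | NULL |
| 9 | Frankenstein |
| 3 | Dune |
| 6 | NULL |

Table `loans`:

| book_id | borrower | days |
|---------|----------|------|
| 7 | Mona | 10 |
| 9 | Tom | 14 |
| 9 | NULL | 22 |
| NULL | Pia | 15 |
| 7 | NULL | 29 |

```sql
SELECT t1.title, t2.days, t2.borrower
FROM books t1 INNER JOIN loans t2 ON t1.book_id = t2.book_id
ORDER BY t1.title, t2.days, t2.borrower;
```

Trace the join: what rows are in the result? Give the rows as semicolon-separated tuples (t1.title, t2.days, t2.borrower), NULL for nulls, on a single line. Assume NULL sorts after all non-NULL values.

(Frankenstein, 14, Tom); (Frankenstein, 22, NULL); (Iliad, 10, Mona); (Iliad, 29, NULL)

INNER JOIN keeps only pairs where the ON condition holds.
Matching on t1.book_id = t2.book_id. A NULL in a compared column never satisfies the condition.
Matched pairs: 4.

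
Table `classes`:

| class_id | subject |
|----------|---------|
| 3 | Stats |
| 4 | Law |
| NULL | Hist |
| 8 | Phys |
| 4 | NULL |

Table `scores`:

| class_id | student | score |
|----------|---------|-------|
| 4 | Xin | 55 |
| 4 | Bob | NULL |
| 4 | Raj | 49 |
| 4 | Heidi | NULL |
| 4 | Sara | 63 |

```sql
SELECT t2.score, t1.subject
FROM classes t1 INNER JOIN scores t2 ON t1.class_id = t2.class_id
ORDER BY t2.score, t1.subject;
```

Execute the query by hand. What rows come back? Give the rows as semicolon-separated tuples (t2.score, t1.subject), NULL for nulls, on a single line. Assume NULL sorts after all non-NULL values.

(49, Law); (49, NULL); (55, Law); (55, NULL); (63, Law); (63, NULL); (NULL, Law); (NULL, Law); (NULL, NULL); (NULL, NULL)

INNER JOIN keeps only pairs where the ON condition holds.
Matching on t1.class_id = t2.class_id. A NULL in a compared column never satisfies the condition.
- class_id=3: no matching t2 row, dropped.
- class_id=4: 5 matching t2 row(s), so 5 row(s) emitted.
- class_id=NULL: no matching t2 row, dropped.
- class_id=8: no matching t2 row, dropped.
- class_id=4: 5 matching t2 row(s), so 5 row(s) emitted.
After projecting and ordering:
t2.score | t1.subject
49 | Law
49 | NULL
55 | Law
55 | NULL
63 | Law
63 | NULL
NULL | Law
NULL | Law
NULL | NULL
NULL | NULL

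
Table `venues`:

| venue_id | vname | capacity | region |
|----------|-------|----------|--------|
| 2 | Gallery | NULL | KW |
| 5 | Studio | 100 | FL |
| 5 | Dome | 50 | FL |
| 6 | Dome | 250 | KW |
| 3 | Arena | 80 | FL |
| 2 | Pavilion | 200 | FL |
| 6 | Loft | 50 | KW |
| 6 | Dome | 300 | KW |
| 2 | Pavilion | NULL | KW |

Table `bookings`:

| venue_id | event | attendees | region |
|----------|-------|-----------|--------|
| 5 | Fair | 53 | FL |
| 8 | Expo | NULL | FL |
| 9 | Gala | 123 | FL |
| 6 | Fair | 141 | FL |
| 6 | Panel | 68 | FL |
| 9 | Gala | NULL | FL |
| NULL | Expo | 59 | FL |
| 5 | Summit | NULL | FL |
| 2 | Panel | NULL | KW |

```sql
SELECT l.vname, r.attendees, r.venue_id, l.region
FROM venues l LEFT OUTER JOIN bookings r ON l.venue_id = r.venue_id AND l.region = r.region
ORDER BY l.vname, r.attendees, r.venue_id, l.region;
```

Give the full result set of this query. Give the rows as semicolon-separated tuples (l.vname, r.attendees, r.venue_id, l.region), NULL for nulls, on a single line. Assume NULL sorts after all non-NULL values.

(Arena, NULL, NULL, FL); (Dome, 53, 5, FL); (Dome, NULL, 5, FL); (Dome, NULL, NULL, KW); (Dome, NULL, NULL, KW); (Gallery, NULL, 2, KW); (Loft, NULL, NULL, KW); (Pavilion, NULL, 2, KW); (Pavilion, NULL, NULL, FL); (Studio, 53, 5, FL); (Studio, NULL, 5, FL)

LEFT JOIN keeps every row from `venues`; unmatched rows get NULL for `bookings`'s columns.
Matching on l.venue_id = r.venue_id AND l.region = r.region. A NULL in a compared column never satisfies the condition.
- l row (venue_id=2, region=KW): matches 1 r row(s) → 1 output row(s).
- l row (venue_id=5, region=FL): matches 2 r row(s) → 2 output row(s).
- l row (venue_id=5, region=FL): matches 2 r row(s) → 2 output row(s).
- l row (venue_id=6, region=KW): no match → kept, r columns NULL.
- l row (venue_id=3, region=FL): no match → kept, r columns NULL.
- l row (venue_id=2, region=FL): no match → kept, r columns NULL.
- l row (venue_id=6, region=KW): no match → kept, r columns NULL.
- l row (venue_id=6, region=KW): no match → kept, r columns NULL.
- l row (venue_id=2, region=KW): matches 1 r row(s) → 1 output row(s).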